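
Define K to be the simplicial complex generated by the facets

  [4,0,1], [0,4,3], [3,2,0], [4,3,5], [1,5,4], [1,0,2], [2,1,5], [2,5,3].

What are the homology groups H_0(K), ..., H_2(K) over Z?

K has 6 vertices, 12 edges, 8 triangles.
rank ∂_0 = 0, rank ∂_1 = 5 ⇒ b_0 = 6 − 0 − 5 = 1; all invariant factors of ∂_1 are 1 so no torsion. So H_0 ≅ Z.
rank ∂_1 = 5, rank ∂_2 = 7 ⇒ b_1 = 12 − 5 − 7 = 0; all invariant factors of ∂_2 are 1 so no torsion. So H_1 ≅ 0.
rank ∂_2 = 7, rank ∂_3 = 0 ⇒ b_2 = 8 − 7 − 0 = 1. So H_2 ≅ Z.

H_0 ≅ Z,  H_1 = 0,  H_2 ≅ Z.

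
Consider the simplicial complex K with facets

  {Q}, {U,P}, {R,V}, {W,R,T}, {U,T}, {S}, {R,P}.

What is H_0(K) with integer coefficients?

H_0 ≅ Z^3.

Order the vertices as P < Q < R < S < T < U < V < W. Listing each simplex with vertices in this order, K has dimension 2 with simplices:

  0-simplices (8): P, Q, R, S, T, U, V, W
  1-simplices (7): PR, PU, RT, RV, RW, TU, TW
  2-simplices (1): RTW

giving chain groups C_0 ≅ Z^8, C_1 ≅ Z^7, C_2 ≅ Z^1.

∂_1: C_1 → C_0 sends each edge [p,q] (with p < q) to q − p.
As a 8×7 matrix over Z this has rank 5, with invariant factors (1,1,1,1,1).

∂_2: C_2 → C_1 maps a triangle to the signed sum of its edges. For instance
  ∂RTW = TW − RW + RT.
This gives a 7×1 integer matrix of rank 1; reducing to Smith normal form yields diagonal entries (1).

Reading off H_k = ker ∂_k / im ∂_{k+1}:

  H_0: rank C_0 − rank ∂_1 = 8 − 5 = 3, and the invariant factors of ∂_1 are all 1, so H_0 ≅ Z^3.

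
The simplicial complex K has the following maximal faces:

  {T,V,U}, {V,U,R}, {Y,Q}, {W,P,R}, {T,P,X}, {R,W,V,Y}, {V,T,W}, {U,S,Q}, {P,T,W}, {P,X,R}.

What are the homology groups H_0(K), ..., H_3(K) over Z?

Order the vertices as P < Q < R < S < T < U < V < W < X < Y. Listing each simplex with vertices in this order, K has dimension 3 with simplices:

  0-simplices (10): P, Q, R, S, T, U, V, W, X, Y
  1-simplices (21): PR, PT, PW, PX, QS, QU, QY, RU, RV, RW, RX, RY, SU, TU, TV, TW, TX, UV, VW, VY, WY
  2-simplices (12): PRW, PRX, PTW, PTX, QSU, RUV, RVW, RVY, RWY, TUV, TVW, VWY
  3-simplices (1): RVWY

so the chain groups are C_0 ≅ Z^10, C_1 ≅ Z^21, C_2 ≅ Z^12, C_3 ≅ Z^1.

The boundary map ∂_1: C_1 → C_0 maps an edge to its endpoints' difference, ∂[p,q] = q − p.
The 10×21 boundary matrix has rank 9 and Smith normal form diag(1,1,1,1,1,1,1,1,1).

The boundary map ∂_2: C_2 → C_1 acts by ∂[p,q,r] = [q,r] − [p,r] + [p,q]. For instance
  ∂QSU = SU − QU + QS,
  ∂TUV = UV − TV + TU.
As a 21×12 matrix over Z this has rank 11, with invariant factors (1,1,1,1,1,1,1,1,1,1,1).

∂_3: C_3 → C_2 sends each 3-simplex σ to the alternating sum Σ_i (−1)^i (σ with its i-th vertex removed). For instance
  ∂RVWY = VWY − RWY + RVY − RVW.
The resulting 12×1 matrix has rank 1, and its Smith normal form has invariant factors (1).

From H_k ≅ ker(∂_k) / im(∂_{k+1}) we obtain:

  H_0: rank C_0 − rank ∂_1 = 10 − 9 = 1, and the invariant factors of ∂_1 are all 1, so H_0 = Z.
  H_1: rank ker ∂_1 − rank ∂_2 = (21 − 9) − 11 = 1, and the invariant factors of ∂_2 are all 1, so H_1 = Z.
  H_2: rank ker ∂_2 − rank ∂_3 = (12 − 11) − 1 = 0, and the invariant factors of ∂_3 are all 1, so H_2 = 0.
  H_3: rank ker ∂_3 − rank ∂_4 = (1 − 1) − 0 = 0, and there is no ∂_4, so H_3 = 0.

As a check, the Euler characteristic is 10 − 21 + 12 − 1 = 0, which agrees with 1 − 1 + 0 − 0 = 0.

H_0 ≅ Z,  H_1 ≅ Z,  H_2 = 0,  H_3 = 0.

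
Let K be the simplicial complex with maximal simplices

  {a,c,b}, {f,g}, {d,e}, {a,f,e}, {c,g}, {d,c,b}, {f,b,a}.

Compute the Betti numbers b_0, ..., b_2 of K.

b_0 = 1, b_1 = 2, b_2 = 0.

Take the total order a < b < c < d < e < f < g on the vertex set. Then K (dimension 2) consists of the simplices:

  0-simplices (7): a, b, c, d, e, f, g
  1-simplices (12): ab, ac, ae, af, bc, bd, bf, cd, cg, de, ef, fg
  2-simplices (4): abc, abf, aef, bcd

Hence C_0 ≅ Z^7, C_1 ≅ Z^12, C_2 ≅ Z^4.

Boundary ∂_1: C_1 → C_0 is given by ∂[p,q] = [q] − [p]. For instance
  ∂af = f − a.
The 7×12 boundary matrix has rank 6 and Smith normal form diag(1,1,1,1,1,1).

Boundary ∂_2: C_2 → C_1 acts by ∂[p,q,r] = [q,r] − [p,r] + [p,q]. For instance
  ∂abf = bf − af + ab,
  ∂bcd = cd − bd + bc.
This gives a 12×4 integer matrix of rank 4; reducing to Smith normal form yields diagonal entries (1,1,1,1).

Reading off H_k = ker ∂_k / im ∂_{k+1}:

  H_0: rank C_0 − rank ∂_1 = 7 − 6 = 1, and the invariant factors of ∂_1 are all 1, so H_0 ≅ Z.
  H_1: rank ker ∂_1 − rank ∂_2 = (12 − 6) − 4 = 2, and the invariant factors of ∂_2 are all 1, so H_1 ≅ Z^2.
  H_2: rank ker ∂_2 − rank ∂_3 = (4 − 4) − 0 = 0, and there is no ∂_3, so H_2 ≅ 0.

Hence the Betti numbers are b_0 = 1, b_1 = 2, b_2 = 0.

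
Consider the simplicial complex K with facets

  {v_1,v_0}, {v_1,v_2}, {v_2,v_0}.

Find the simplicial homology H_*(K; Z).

Fix the vertex order v_0 < v_1 < v_2 and write every simplex with vertices in increasing order. Then dim K = 1 and the simplices of K are:

  0-simplices (3): [v_0], [v_1], [v_2]
  1-simplices (3): [v_0,v_1], [v_0,v_2], [v_1,v_2]

Hence C_0 ≅ Z^3, C_1 ≅ Z^3.

The boundary map ∂_1: C_1 → C_0 sends each edge [p,q] (with p < q) to q − p.
As a 3×3 matrix over Z this has rank 2, with invariant factors (1,1).

Reading off H_k = ker ∂_k / im ∂_{k+1}:

  H_0: rank C_0 − rank ∂_1 = 3 − 2 = 1, and the invariant factors of ∂_1 are all 1, so H_0 ≅ Z.
  H_1: rank ker ∂_1 − rank ∂_2 = (3 − 2) − 0 = 1, and there is no ∂_2, so H_1 ≅ Z.

As a check, the Euler characteristic is 3 − 3 = 0, which agrees with 1 − 1 = 0.
(K is a triangulation of the circle S^1.)

H_0 ≅ Z,  H_1 ≅ Z.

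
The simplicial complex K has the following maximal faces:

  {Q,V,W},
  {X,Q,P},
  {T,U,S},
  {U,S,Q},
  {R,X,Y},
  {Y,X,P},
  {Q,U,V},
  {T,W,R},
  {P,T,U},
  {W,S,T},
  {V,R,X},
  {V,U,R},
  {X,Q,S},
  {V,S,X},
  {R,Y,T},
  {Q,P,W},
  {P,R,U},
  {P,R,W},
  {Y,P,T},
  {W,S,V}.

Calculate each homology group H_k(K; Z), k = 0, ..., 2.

Fix the vertex order P < Q < R < S < T < U < V < W < X < Y and write every simplex with vertices in increasing order. Then dim K = 2 and the simplices of K are:

  0-simplices (10): P, Q, R, S, T, U, V, W, X, Y
  1-simplices (30): PQ, PR, PT, PU, PW, PX, PY, QS, QU, QV, QW, QX, RT, RU, RV, RW, RX, RY, ST, SU, SV, SW, SX, TU, TW, TY, UV, VW, VX, XY
  2-simplices (20): PQW, PQX, PRU, PRW, PTU, PTY, PXY, QSU, QSX, QUV, QVW, RTW, RTY, RUV, RVX, RXY, STU, STW, SVW, SVX

so the chain groups are C_0 ≅ Z^10, C_1 ≅ Z^30, C_2 ≅ Z^20.

∂_1: C_1 → C_0 is given by ∂[p,q] = [q] − [p]. For instance
  ∂ST = T − S.
The 10×30 boundary matrix has rank 9 and Smith normal form diag(1,1,1,1,1,1,1,1,1).

Boundary ∂_2: C_2 → C_1 sends each 2-simplex [p,q,r] to [q,r] − [p,r] + [p,q]. For instance
  ∂PTU = TU − PU + PT,
  ∂RTW = TW − RW + RT.
This gives a 30×20 integer matrix of rank 20; reducing to Smith normal form yields diagonal entries (1,1,1,1,1,1,1,1,1,1,1,1,1,1,1,1,1,1,1,2).

Reading off H_k = ker ∂_k / im ∂_{k+1}:

  H_0: rank C_0 − rank ∂_1 = 10 − 9 = 1, and the invariant factors of ∂_1 are all 1, so H_0 ≅ Z.
  H_1: rank ker ∂_1 − rank ∂_2 = (30 − 9) − 20 = 1, and ∂_2 has invariant factor 2 > 1, so H_1 ≅ Z ⊕ Z/2.
  H_2: rank ker ∂_2 − rank ∂_3 = (20 − 20) − 0 = 0, and there is no ∂_3, so H_2 ≅ 0.

H_0 ≅ Z,  H_1 ≅ Z ⊕ Z/2,  H_2 = 0.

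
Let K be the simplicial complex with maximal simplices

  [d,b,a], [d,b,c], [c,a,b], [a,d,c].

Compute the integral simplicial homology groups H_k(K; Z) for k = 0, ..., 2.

Order the vertices as a < b < c < d. Listing each simplex with vertices in this order, K has dimension 2 with simplices:

  0-simplices (4): a, b, c, d
  1-simplices (6): ab, ac, ad, bc, bd, cd
  2-simplices (4): abc, abd, acd, bcd

giving chain groups C_0 ≅ Z^4, C_1 ≅ Z^6, C_2 ≅ Z^4.

∂_1: C_1 → C_0 sends each edge [p,q] (with p < q) to q − p. For instance
  ∂ab = b − a.
The 4×6 boundary matrix has rank 3 and Smith normal form diag(1,1,1).

∂_2: C_2 → C_1 maps a triangle to the signed sum of its edges. For instance
  ∂acd = cd − ad + ac,
  ∂bcd = cd − bd + bc.
As a 6×4 matrix over Z this has rank 3, with invariant factors (1,1,1).

Computing H_k = (kernel of ∂_k) / (image of ∂_{k+1}):

  H_0: rank C_0 − rank ∂_1 = 4 − 3 = 1, and the invariant factors of ∂_1 are all 1, so H_0 ≅ Z.
  H_1: rank ker ∂_1 − rank ∂_2 = (6 − 3) − 3 = 0, and the invariant factors of ∂_2 are all 1, so H_1 ≅ 0.
  H_2: rank ker ∂_2 − rank ∂_3 = (4 − 3) − 0 = 1, and there is no ∂_3, so H_2 ≅ Z.

(K is a triangulation of the 2-sphere S^2.)

H_0 ≅ Z,  H_1 = 0,  H_2 ≅ Z.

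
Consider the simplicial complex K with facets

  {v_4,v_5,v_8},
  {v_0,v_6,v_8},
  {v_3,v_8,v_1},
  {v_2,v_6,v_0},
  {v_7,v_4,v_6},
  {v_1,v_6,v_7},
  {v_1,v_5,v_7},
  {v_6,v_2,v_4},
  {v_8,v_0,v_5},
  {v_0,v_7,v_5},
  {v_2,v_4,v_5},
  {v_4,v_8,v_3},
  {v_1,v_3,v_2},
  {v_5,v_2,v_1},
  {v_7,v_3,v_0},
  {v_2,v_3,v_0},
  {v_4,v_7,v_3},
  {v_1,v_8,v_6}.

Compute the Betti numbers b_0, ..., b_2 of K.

b_0 = 1, b_1 = 2, b_2 = 1.

Fix the vertex order v_0 < v_1 < v_2 < v_3 < v_4 < v_5 < v_6 < v_7 < v_8 and write every simplex with vertices in increasing order. Then dim K = 2 and the simplices of K are:

  0-simplices (9): [v_0], [v_1], [v_2], [v_3], [v_4], [v_5], [v_6], [v_7], [v_8]
  1-simplices (27): (27 of them)
  2-simplices (18): (18 of them)

Hence C_0 ≅ Z^9, C_1 ≅ Z^27, C_2 ≅ Z^18.

Boundary ∂_1: C_1 → C_0 maps an edge to its endpoints' difference, ∂[p,q] = q − p. For instance
  ∂[v_3,v_8] = [v_8] − [v_3].
The resulting 9×27 matrix has rank 8, and its Smith normal form has invariant factors (1,1,1,1,1,1,1,1).

Boundary ∂_2: C_2 → C_1 maps a triangle to the signed sum of its edges. For instance
  ∂[v_0,v_6,v_8] = [v_6,v_8] − [v_0,v_8] + [v_0,v_6],
  ∂[v_1,v_5,v_7] = [v_5,v_7] − [v_1,v_7] + [v_1,v_5].
The resulting 27×18 matrix has rank 17, and its Smith normal form has invariant factors (1,1,1,1,1,1,1,1,1,1,1,1,1,1,1,1,1).

Computing H_k = (kernel of ∂_k) / (image of ∂_{k+1}):

  H_0: rank C_0 − rank ∂_1 = 9 − 8 = 1, and the invariant factors of ∂_1 are all 1, so H_0 ≅ Z.
  H_1: rank ker ∂_1 − rank ∂_2 = (27 − 8) − 17 = 2, and the invariant factors of ∂_2 are all 1, so H_1 ≅ Z^2.
  H_2: rank ker ∂_2 − rank ∂_3 = (18 − 17) − 0 = 1, and there is no ∂_3, so H_2 ≅ Z.

As a check, the Euler characteristic is 9 − 27 + 18 = 0, which agrees with 1 − 2 + 1 = 0.
(K is a triangulation of the torus T^2.)

Hence the Betti numbers are b_0 = 1, b_1 = 2, b_2 = 1.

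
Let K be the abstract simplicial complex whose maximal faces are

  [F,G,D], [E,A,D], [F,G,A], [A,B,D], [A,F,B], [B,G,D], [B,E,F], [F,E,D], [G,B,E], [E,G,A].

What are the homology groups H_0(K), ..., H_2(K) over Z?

H_0 = Z,  H_1 = Z/2,  H_2 = 0.

Order the vertices as A < B < D < E < F < G. Listing each simplex with vertices in this order, K has dimension 2 with simplices:

  0-simplices (6): A, B, D, E, F, G
  1-simplices (15): AB, AD, AE, AF, AG, BD, BE, BF, BG, DE, DF, DG, EF, EG, FG
  2-simplices (10): ABD, ABF, ADE, AEG, AFG, BDG, BEF, BEG, DEF, DFG

giving chain groups C_0 ≅ Z^6, C_1 ≅ Z^15, C_2 ≅ Z^10.

Boundary ∂_1: C_1 → C_0 is given by ∂[p,q] = [q] − [p]. For instance
  ∂DE = E − D.
This gives a 6×15 integer matrix of rank 5; reducing to Smith normal form yields diagonal entries (1,1,1,1,1).

∂_2: C_2 → C_1 sends each 2-simplex [p,q,r] to [q,r] − [p,r] + [p,q]. For instance
  ∂ABD = BD − AD + AB,
  ∂ADE = DE − AE + AD.
The 15×10 boundary matrix has rank 10 and Smith normal form diag(1,1,1,1,1,1,1,1,1,2).

Now H_k = ker ∂_k / im ∂_{k+1}, so:

  H_0: rank C_0 − rank ∂_1 = 6 − 5 = 1, and the invariant factors of ∂_1 are all 1, so H_0 = Z.
  H_1: rank ker ∂_1 − rank ∂_2 = (15 − 5) − 10 = 0, and ∂_2 has invariant factor 2 > 1, so H_1 = Z/2.
  H_2: rank ker ∂_2 − rank ∂_3 = (10 − 10) − 0 = 0, and there is no ∂_3, so H_2 = 0.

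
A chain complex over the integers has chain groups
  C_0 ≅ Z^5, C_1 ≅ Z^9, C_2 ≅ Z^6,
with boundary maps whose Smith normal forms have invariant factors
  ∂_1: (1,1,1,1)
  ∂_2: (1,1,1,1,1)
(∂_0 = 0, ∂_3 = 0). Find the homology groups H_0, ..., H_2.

H_0 ≅ Z,  H_1 = 0,  H_2 ≅ Z.

H_0: b_0 = 5 − 0 − 4 = 1; torsion from ∂_1 factors > 1: none. So H_0 ≅ Z.
H_1: b_1 = 9 − 4 − 5 = 0; torsion from ∂_2 factors > 1: none. So H_1 ≅ 0.
H_2: b_2 = 6 − 5 − 0 = 1; torsion from ∂_3 factors > 1: none. So H_2 ≅ Z.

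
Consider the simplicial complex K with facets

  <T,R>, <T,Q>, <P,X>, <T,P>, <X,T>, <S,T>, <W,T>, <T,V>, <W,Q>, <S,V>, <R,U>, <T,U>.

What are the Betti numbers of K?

Order the vertices as P < Q < R < S < T < U < V < W < X. Listing each simplex with vertices in this order, K has dimension 1 with simplices:

  0-simplices (9): P, Q, R, S, T, U, V, W, X
  1-simplices (12): PT, PX, QT, QW, RT, RU, ST, SV, TU, TV, TW, TX

giving chain groups C_0 ≅ Z^9, C_1 ≅ Z^12.

∂_1: C_1 → C_0 sends each edge [p,q] (with p < q) to q − p.
The 9×12 boundary matrix has rank 8 and Smith normal form diag(1,1,1,1,1,1,1,1).

Reading off H_k = ker ∂_k / im ∂_{k+1}:

  H_0: rank C_0 − rank ∂_1 = 9 − 8 = 1, and the invariant factors of ∂_1 are all 1, so H_0 = Z.
  H_1: rank ker ∂_1 − rank ∂_2 = (12 − 8) − 0 = 4, and there is no ∂_2, so H_1 = Z^4.

Hence the Betti numbers are b_0 = 1, b_1 = 4.

b_0 = 1, b_1 = 4.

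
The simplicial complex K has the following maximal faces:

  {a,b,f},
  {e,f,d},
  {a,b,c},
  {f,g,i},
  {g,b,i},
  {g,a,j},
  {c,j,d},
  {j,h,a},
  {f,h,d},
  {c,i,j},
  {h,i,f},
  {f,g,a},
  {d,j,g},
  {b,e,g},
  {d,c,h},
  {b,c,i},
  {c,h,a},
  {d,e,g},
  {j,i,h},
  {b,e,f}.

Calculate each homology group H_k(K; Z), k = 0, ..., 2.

Fix the vertex order a < b < c < d < e < f < g < h < i < j and write every simplex with vertices in increasing order. Then dim K = 2 and the simplices of K are:

  0-simplices (10): a, b, c, d, e, f, g, h, i, j
  1-simplices (30): ab, ac, af, ag, ah, aj, bc, be, bf, bg, bi, cd, ch, ci, cj, de, df, dg, dh, dj, ef, eg, fg, fh, fi, gi, gj, hi, hj, ij
  2-simplices (20): abc, abf, ach, afg, agj, ahj, bci, bef, beg, bgi, cdh, cdj, cij, def, deg, dfh, dgj, fgi, fhi, hij

giving chain groups C_0 ≅ Z^10, C_1 ≅ Z^30, C_2 ≅ Z^20.

∂_1: C_1 → C_0 maps an edge to its endpoints' difference, ∂[p,q] = q − p. For instance
  ∂ah = h − a.
The resulting 10×30 matrix has rank 9, and its Smith normal form has invariant factors (1,1,1,1,1,1,1,1,1).

The boundary map ∂_2: C_2 → C_1 maps a triangle to the signed sum of its edges. For instance
  ∂abc = bc − ac + ab,
  ∂cdh = dh − ch + cd.
As a 30×20 matrix over Z this has rank 20, with invariant factors (1,1,1,1,1,1,1,1,1,1,1,1,1,1,1,1,1,1,1,2).

Reading off H_k = ker ∂_k / im ∂_{k+1}:

  H_0: rank C_0 − rank ∂_1 = 10 − 9 = 1, and the invariant factors of ∂_1 are all 1, so H_0 = Z.
  H_1: rank ker ∂_1 − rank ∂_2 = (30 − 9) − 20 = 1, and ∂_2 has invariant factor 2 > 1, so H_1 = Z ⊕ Z/2.
  H_2: rank ker ∂_2 − rank ∂_3 = (20 − 20) − 0 = 0, and there is no ∂_3, so H_2 = 0.

As a check, the Euler characteristic is 10 − 30 + 20 = 0, which agrees with 1 − 1 + 0 = 0.

H_0 ≅ Z,  H_1 ≅ Z ⊕ Z/2,  H_2 = 0.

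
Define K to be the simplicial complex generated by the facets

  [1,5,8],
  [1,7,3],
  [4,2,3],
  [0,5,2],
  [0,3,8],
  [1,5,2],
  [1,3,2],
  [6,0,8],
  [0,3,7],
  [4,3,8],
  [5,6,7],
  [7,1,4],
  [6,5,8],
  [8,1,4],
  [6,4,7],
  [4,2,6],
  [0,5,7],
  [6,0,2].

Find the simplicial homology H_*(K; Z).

H_0 = Z,  H_1 = Z ⊕ Z/2,  H_2 = 0.

We work with the vertex ordering 0 < 1 < 2 < 3 < 4 < 5 < 6 < 7 < 8. The simplices of K, each written with vertices in increasing order, are:

  0-simplices (9): [0], [1], [2], [3], [4], [5], [6], [7], [8]
  1-simplices (27): (27 of them)
  2-simplices (18): [0,2,5], [0,2,6], [0,3,7], [0,3,8], [0,5,7], [0,6,8], [1,2,3], [1,2,5], [1,3,7], [1,4,7], [1,4,8], [1,5,8], [2,3,4], [2,4,6], [3,4,8], [4,6,7], [5,6,7], [5,6,8]

Hence C_0 ≅ Z^9, C_1 ≅ Z^27, C_2 ≅ Z^18.

∂_1: C_1 → C_0 maps an edge to its endpoints' difference, ∂[p,q] = q − p. For instance
  ∂[3,7] = [7] − [3].
This gives a 9×27 integer matrix of rank 8; reducing to Smith normal form yields diagonal entries (1,1,1,1,1,1,1,1).

Boundary ∂_2: C_2 → C_1 maps a triangle to the signed sum of its edges. For instance
  ∂[1,3,7] = [3,7] − [1,7] + [1,3],
  ∂[5,6,7] = [6,7] − [5,7] + [5,6].
As a 27×18 matrix over Z this has rank 18, with invariant factors (1,1,1,1,1,1,1,1,1,1,1,1,1,1,1,1,1,2).

Reading off H_k = ker ∂_k / im ∂_{k+1}:

  H_0: rank C_0 − rank ∂_1 = 9 − 8 = 1, and the invariant factors of ∂_1 are all 1, so H_0 = Z.
  H_1: rank ker ∂_1 − rank ∂_2 = (27 − 8) − 18 = 1, and ∂_2 has invariant factor 2 > 1, so H_1 = Z ⊕ Z/2.
  H_2: rank ker ∂_2 − rank ∂_3 = (18 − 18) − 0 = 0, and there is no ∂_3, so H_2 = 0.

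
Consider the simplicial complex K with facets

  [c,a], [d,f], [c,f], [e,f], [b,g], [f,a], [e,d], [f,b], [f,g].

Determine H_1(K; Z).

We work with the vertex ordering a < b < c < d < e < f < g. The simplices of K, each written with vertices in increasing order, are:

  0-simplices (7): a, b, c, d, e, f, g
  1-simplices (9): ac, af, bf, bg, cf, de, df, ef, fg

Hence C_0 ≅ Z^7, C_1 ≅ Z^9.

∂_1: C_1 → C_0 sends each edge [p,q] (with p < q) to q − p. For instance
  ∂ef = f − e.
As a 7×9 matrix over Z this has rank 6, with invariant factors (1,1,1,1,1,1).

Computing H_k = (kernel of ∂_k) / (image of ∂_{k+1}):

  H_1: rank ker ∂_1 − rank ∂_2 = (9 − 6) − 0 = 3, and there is no ∂_2, so H_1 = Z^3.

H_1 ≅ Z^3.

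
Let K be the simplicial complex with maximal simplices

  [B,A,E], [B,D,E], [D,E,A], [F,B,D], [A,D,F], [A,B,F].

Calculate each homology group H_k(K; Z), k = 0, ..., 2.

We work with the vertex ordering A < B < D < E < F. The simplices of K, each written with vertices in increasing order, are:

  0-simplices (5): A, B, D, E, F
  1-simplices (9): AB, AD, AE, AF, BD, BE, BF, DE, DF
  2-simplices (6): ABE, ABF, ADE, ADF, BDE, BDF

so the chain groups are C_0 ≅ Z^5, C_1 ≅ Z^9, C_2 ≅ Z^6.

Boundary ∂_1: C_1 → C_0 sends each edge [p,q] (with p < q) to q − p.
As a 5×9 matrix over Z this has rank 4, with invariant factors (1,1,1,1).

Boundary ∂_2: C_2 → C_1 sends each 2-simplex [p,q,r] to [q,r] − [p,r] + [p,q]. For instance
  ∂ADF = DF − AF + AD,
  ∂ABE = BE − AE + AB.
The resulting 9×6 matrix has rank 5, and its Smith normal form has invariant factors (1,1,1,1,1).

Computing H_k = (kernel of ∂_k) / (image of ∂_{k+1}):

  H_0: rank C_0 − rank ∂_1 = 5 − 4 = 1, and the invariant factors of ∂_1 are all 1, so H_0 = Z.
  H_1: rank ker ∂_1 − rank ∂_2 = (9 − 4) − 5 = 0, and the invariant factors of ∂_2 are all 1, so H_1 = 0.
  H_2: rank ker ∂_2 − rank ∂_3 = (6 − 5) − 0 = 1, and there is no ∂_3, so H_2 = Z.

As a check, the Euler characteristic is 5 − 9 + 6 = 2, which agrees with 1 − 0 + 1 = 2.
(K is a triangulation of the 2-sphere S^2.)

H_0 = Z,  H_1 = 0,  H_2 = Z.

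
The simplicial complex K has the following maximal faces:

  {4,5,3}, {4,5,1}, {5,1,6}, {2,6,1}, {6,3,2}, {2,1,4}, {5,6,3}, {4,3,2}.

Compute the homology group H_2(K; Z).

Fix the vertex order 1 < 2 < 3 < 4 < 5 < 6 and write every simplex with vertices in increasing order. Then dim K = 2 and the simplices of K are:

  0-simplices (6): [1], [2], [3], [4], [5], [6]
  1-simplices (12): [1,2], [1,4], [1,5], [1,6], [2,3], [2,4], [2,6], [3,4], [3,5], [3,6], [4,5], [5,6]
  2-simplices (8): [1,2,4], [1,2,6], [1,4,5], [1,5,6], [2,3,4], [2,3,6], [3,4,5], [3,5,6]

Hence C_0 ≅ Z^6, C_1 ≅ Z^12, C_2 ≅ Z^8.

The boundary map ∂_1: C_1 → C_0 sends each edge [p,q] (with p < q) to q − p. For instance
  ∂[2,4] = [4] − [2].
The 6×12 boundary matrix has rank 5 and Smith normal form diag(1,1,1,1,1).

Boundary ∂_2: C_2 → C_1 sends each 2-simplex [p,q,r] to [q,r] − [p,r] + [p,q]. For instance
  ∂[2,3,4] = [3,4] − [2,4] + [2,3],
  ∂[1,2,6] = [2,6] − [1,6] + [1,2].
The 12×8 boundary matrix has rank 7 and Smith normal form diag(1,1,1,1,1,1,1).

Reading off H_k = ker ∂_k / im ∂_{k+1}:

  H_2: rank ker ∂_2 − rank ∂_3 = (8 − 7) − 0 = 1, and there is no ∂_3, so H_2 = Z.

H_2 = Z.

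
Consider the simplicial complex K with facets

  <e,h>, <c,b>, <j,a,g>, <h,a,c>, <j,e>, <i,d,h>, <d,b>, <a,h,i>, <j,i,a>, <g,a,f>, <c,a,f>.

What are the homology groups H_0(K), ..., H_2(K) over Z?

We work with the vertex ordering a < b < c < d < e < f < g < h < i < j. The simplices of K, each written with vertices in increasing order, are:

  0-simplices (10): a, b, c, d, e, f, g, h, i, j
  1-simplices (18): ac, af, ag, ah, ai, aj, bc, bd, cf, ch, dh, di, eh, ej, fg, gj, hi, ij
  2-simplices (7): acf, ach, afg, agj, ahi, aij, dhi

Hence C_0 ≅ Z^10, C_1 ≅ Z^18, C_2 ≅ Z^7.

Boundary ∂_1: C_1 → C_0 maps an edge to its endpoints' difference, ∂[p,q] = q − p. For instance
  ∂fg = g − f.
As a 10×18 matrix over Z this has rank 9, with invariant factors (1,1,1,1,1,1,1,1,1).

∂_2: C_2 → C_1 acts by ∂[p,q,r] = [q,r] − [p,r] + [p,q]. For instance
  ∂acf = cf − af + ac,
  ∂dhi = hi − di + dh.
The resulting 18×7 matrix has rank 7, and its Smith normal form has invariant factors (1,1,1,1,1,1,1).

Computing H_k = (kernel of ∂_k) / (image of ∂_{k+1}):

  H_0: rank C_0 − rank ∂_1 = 10 − 9 = 1, and the invariant factors of ∂_1 are all 1, so H_0 = Z.
  H_1: rank ker ∂_1 − rank ∂_2 = (18 − 9) − 7 = 2, and the invariant factors of ∂_2 are all 1, so H_1 = Z^2.
  H_2: rank ker ∂_2 − rank ∂_3 = (7 − 7) − 0 = 0, and there is no ∂_3, so H_2 = 0.

H_0 ≅ Z,  H_1 ≅ Z^2,  H_2 = 0.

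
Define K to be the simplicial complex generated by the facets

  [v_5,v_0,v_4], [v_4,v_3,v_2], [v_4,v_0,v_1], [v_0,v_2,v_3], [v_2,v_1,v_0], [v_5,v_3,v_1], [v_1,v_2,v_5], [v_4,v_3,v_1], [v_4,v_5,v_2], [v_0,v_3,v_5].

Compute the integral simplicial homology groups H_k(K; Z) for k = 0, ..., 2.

H_0 = Z,  H_1 = Z/2,  H_2 = 0.

Order the vertices as v_0 < v_1 < v_2 < v_3 < v_4 < v_5. Listing each simplex with vertices in this order, K has dimension 2 with simplices:

  0-simplices (6): [v_0], [v_1], [v_2], [v_3], [v_4], [v_5]
  1-simplices (15): (15 of them)
  2-simplices (10): [v_0,v_1,v_2], [v_0,v_1,v_4], [v_0,v_2,v_3], [v_0,v_3,v_5], [v_0,v_4,v_5], [v_1,v_2,v_5], [v_1,v_3,v_4], [v_1,v_3,v_5], [v_2,v_3,v_4], [v_2,v_4,v_5]

Hence C_0 ≅ Z^6, C_1 ≅ Z^15, C_2 ≅ Z^10.

∂_1: C_1 → C_0 is given by ∂[p,q] = [q] − [p]. For instance
  ∂[v_0,v_5] = [v_5] − [v_0].
This gives a 6×15 integer matrix of rank 5; reducing to Smith normal form yields diagonal entries (1,1,1,1,1).

The boundary map ∂_2: C_2 → C_1 maps a triangle to the signed sum of its edges. For instance
  ∂[v_0,v_3,v_5] = [v_3,v_5] − [v_0,v_5] + [v_0,v_3],
  ∂[v_1,v_3,v_5] = [v_3,v_5] − [v_1,v_5] + [v_1,v_3].
The 15×10 boundary matrix has rank 10 and Smith normal form diag(1,1,1,1,1,1,1,1,1,2).

From H_k ≅ ker(∂_k) / im(∂_{k+1}) we obtain:

  H_0: rank C_0 − rank ∂_1 = 6 − 5 = 1, and the invariant factors of ∂_1 are all 1, so H_0 ≅ Z.
  H_1: rank ker ∂_1 − rank ∂_2 = (15 − 5) − 10 = 0, and ∂_2 has invariant factor 2 > 1, so H_1 ≅ Z/2.
  H_2: rank ker ∂_2 − rank ∂_3 = (10 − 10) − 0 = 0, and there is no ∂_3, so H_2 ≅ 0.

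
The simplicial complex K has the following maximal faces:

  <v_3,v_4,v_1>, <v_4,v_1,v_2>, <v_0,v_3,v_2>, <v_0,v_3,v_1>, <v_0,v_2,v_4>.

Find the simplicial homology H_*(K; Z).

H_0 ≅ Z,  H_1 ≅ Z,  H_2 = 0.

Fix the vertex order v_0 < v_1 < v_2 < v_3 < v_4 and write every simplex with vertices in increasing order. Then dim K = 2 and the simplices of K are:

  0-simplices (5): [v_0], [v_1], [v_2], [v_3], [v_4]
  1-simplices (10): [v_0,v_1], [v_0,v_2], [v_0,v_3], [v_0,v_4], [v_1,v_2], [v_1,v_3], [v_1,v_4], [v_2,v_3], [v_2,v_4], [v_3,v_4]
  2-simplices (5): [v_0,v_1,v_3], [v_0,v_2,v_3], [v_0,v_2,v_4], [v_1,v_2,v_4], [v_1,v_3,v_4]

Hence C_0 ≅ Z^5, C_1 ≅ Z^10, C_2 ≅ Z^5.

The boundary map ∂_1: C_1 → C_0 maps an edge to its endpoints' difference, ∂[p,q] = q − p. For instance
  ∂[v_1,v_3] = [v_3] − [v_1].
As a 5×10 matrix over Z this has rank 4, with invariant factors (1,1,1,1).

∂_2: C_2 → C_1 acts by ∂[p,q,r] = [q,r] − [p,r] + [p,q]. For instance
  ∂[v_1,v_3,v_4] = [v_3,v_4] − [v_1,v_4] + [v_1,v_3],
  ∂[v_1,v_2,v_4] = [v_2,v_4] − [v_1,v_4] + [v_1,v_2].
This gives a 10×5 integer matrix of rank 5; reducing to Smith normal form yields diagonal entries (1,1,1,1,1).

Computing H_k = (kernel of ∂_k) / (image of ∂_{k+1}):

  H_0: rank C_0 − rank ∂_1 = 5 − 4 = 1, and the invariant factors of ∂_1 are all 1, so H_0 ≅ Z.
  H_1: rank ker ∂_1 − rank ∂_2 = (10 − 4) − 5 = 1, and the invariant factors of ∂_2 are all 1, so H_1 ≅ Z.
  H_2: rank ker ∂_2 − rank ∂_3 = (5 − 5) − 0 = 0, and there is no ∂_3, so H_2 ≅ 0.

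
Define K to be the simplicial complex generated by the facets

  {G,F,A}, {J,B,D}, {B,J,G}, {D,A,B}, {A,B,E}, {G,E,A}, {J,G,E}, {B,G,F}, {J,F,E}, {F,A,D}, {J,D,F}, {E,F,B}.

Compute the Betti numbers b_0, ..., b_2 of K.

b_0 = 1, b_1 = 0, b_2 = 0.

Fix the vertex order A < B < D < E < F < G < J and write every simplex with vertices in increasing order. Then dim K = 2 and the simplices of K are:

  0-simplices (7): A, B, D, E, F, G, J
  1-simplices (18): AB, AD, AE, AF, AG, BD, BE, BF, BG, BJ, DF, DJ, EF, EG, EJ, FG, FJ, GJ
  2-simplices (12): ABD, ABE, ADF, AEG, AFG, BDJ, BEF, BFG, BGJ, DFJ, EFJ, EGJ

so the chain groups are C_0 ≅ Z^7, C_1 ≅ Z^18, C_2 ≅ Z^12.

Boundary ∂_1: C_1 → C_0 maps an edge to its endpoints' difference, ∂[p,q] = q − p. For instance
  ∂BG = G − B.
This gives a 7×18 integer matrix of rank 6; reducing to Smith normal form yields diagonal entries (1,1,1,1,1,1).

The boundary map ∂_2: C_2 → C_1 acts by ∂[p,q,r] = [q,r] − [p,r] + [p,q]. For instance
  ∂DFJ = FJ − DJ + DF,
  ∂BEF = EF − BF + BE.
The resulting 18×12 matrix has rank 12, and its Smith normal form has invariant factors (1,1,1,1,1,1,1,1,1,1,1,2).

From H_k ≅ ker(∂_k) / im(∂_{k+1}) we obtain:

  H_0: rank C_0 − rank ∂_1 = 7 − 6 = 1, and the invariant factors of ∂_1 are all 1, so H_0 = Z.
  H_1: rank ker ∂_1 − rank ∂_2 = (18 − 6) − 12 = 0, and ∂_2 has invariant factor 2 > 1, so H_1 = Z/2.
  H_2: rank ker ∂_2 − rank ∂_3 = (12 − 12) − 0 = 0, and there is no ∂_3, so H_2 = 0.

Hence the Betti numbers are b_0 = 1, b_1 = 0, b_2 = 0.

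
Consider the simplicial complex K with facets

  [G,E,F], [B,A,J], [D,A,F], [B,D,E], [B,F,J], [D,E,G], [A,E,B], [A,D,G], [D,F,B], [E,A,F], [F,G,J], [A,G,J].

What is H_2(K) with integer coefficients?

K has 7 vertices, 18 edges, 12 triangles.
rank ∂_2 = 12, rank ∂_3 = 0 ⇒ b_2 = 12 − 12 − 0 = 0. So H_2 = 0.

H_2 ≅ 0.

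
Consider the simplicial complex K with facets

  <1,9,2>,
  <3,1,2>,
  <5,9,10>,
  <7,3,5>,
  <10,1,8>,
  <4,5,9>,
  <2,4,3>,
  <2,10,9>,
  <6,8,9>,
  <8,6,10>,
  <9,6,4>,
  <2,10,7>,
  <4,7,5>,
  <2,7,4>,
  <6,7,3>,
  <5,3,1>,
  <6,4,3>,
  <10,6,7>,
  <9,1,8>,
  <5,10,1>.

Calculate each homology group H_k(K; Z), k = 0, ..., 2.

K has 10 vertices, 30 edges, 20 triangles.
rank ∂_0 = 0, rank ∂_1 = 9 ⇒ b_0 = 10 − 0 − 9 = 1; all invariant factors of ∂_1 are 1 so no torsion. So H_0 = Z.
rank ∂_1 = 9, rank ∂_2 = 20 ⇒ b_1 = 30 − 9 − 20 = 1; ∂_2 has invariant factor(s) [2] giving torsion. So H_1 = Z × Z/2.
rank ∂_2 = 20, rank ∂_3 = 0 ⇒ b_2 = 20 − 20 − 0 = 0. So H_2 = 0.

H_0 ≅ Z,  H_1 ≅ Z × Z/2,  H_2 = 0.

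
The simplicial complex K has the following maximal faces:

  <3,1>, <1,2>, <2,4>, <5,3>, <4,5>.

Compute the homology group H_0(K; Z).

We work with the vertex ordering 1 < 2 < 3 < 4 < 5. The simplices of K, each written with vertices in increasing order, are:

  0-simplices (5): [1], [2], [3], [4], [5]
  1-simplices (5): [1,2], [1,3], [2,4], [3,5], [4,5]

so the chain groups are C_0 ≅ Z^5, C_1 ≅ Z^5.

∂_1: C_1 → C_0 maps an edge to its endpoints' difference, ∂[p,q] = q − p. For instance
  ∂[3,5] = [5] − [3].
As a 5×5 matrix over Z this has rank 4, with invariant factors (1,1,1,1).

Computing H_k = (kernel of ∂_k) / (image of ∂_{k+1}):

  H_0: rank C_0 − rank ∂_1 = 5 − 4 = 1, and the invariant factors of ∂_1 are all 1, so H_0 ≅ Z.

H_0 ≅ Z.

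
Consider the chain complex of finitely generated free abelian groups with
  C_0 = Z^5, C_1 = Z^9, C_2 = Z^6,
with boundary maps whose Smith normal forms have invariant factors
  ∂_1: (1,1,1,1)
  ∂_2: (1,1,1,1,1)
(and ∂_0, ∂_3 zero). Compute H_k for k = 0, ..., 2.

H_0 = Z,  H_1 = 0,  H_2 = Z.

H_0: b_0 = 5 − 0 − 4 = 1; torsion from ∂_1 factors > 1: none. So H_0 = Z.
H_1: b_1 = 9 − 4 − 5 = 0; torsion from ∂_2 factors > 1: none. So H_1 = 0.
H_2: b_2 = 6 − 5 − 0 = 1; torsion from ∂_3 factors > 1: none. So H_2 = Z.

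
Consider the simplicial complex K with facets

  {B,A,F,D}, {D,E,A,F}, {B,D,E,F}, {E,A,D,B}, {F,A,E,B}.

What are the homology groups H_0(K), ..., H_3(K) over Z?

Take the total order A < B < D < E < F on the vertex set. Then K (dimension 3) consists of the simplices:

  0-simplices (5): A, B, D, E, F
  1-simplices (10): AB, AD, AE, AF, BD, BE, BF, DE, DF, EF
  2-simplices (10): ABD, ABE, ABF, ADE, ADF, AEF, BDE, BDF, BEF, DEF
  3-simplices (5): ABDE, ABDF, ABEF, ADEF, BDEF

giving chain groups C_0 ≅ Z^5, C_1 ≅ Z^10, C_2 ≅ Z^10, C_3 ≅ Z^5.

∂_1: C_1 → C_0 sends each edge [p,q] (with p < q) to q − p. For instance
  ∂EF = F − E.
As a 5×10 matrix over Z this has rank 4, with invariant factors (1,1,1,1).

Boundary ∂_2: C_2 → C_1 sends each 2-simplex [p,q,r] to [q,r] − [p,r] + [p,q]. For instance
  ∂BDF = DF − BF + BD,
  ∂DEF = EF − DF + DE.
The resulting 10×10 matrix has rank 6, and its Smith normal form has invariant factors (1,1,1,1,1,1).

The boundary map ∂_3: C_3 → C_2 sends each 3-simplex σ to the alternating sum Σ_i (−1)^i (σ with its i-th vertex removed). For instance
  ∂ADEF = DEF − AEF + ADF − ADE,
  ∂BDEF = DEF − BEF + BDF − BDE.
The 10×5 boundary matrix has rank 4 and Smith normal form diag(1,1,1,1).

Computing H_k = (kernel of ∂_k) / (image of ∂_{k+1}):

  H_0: rank C_0 − rank ∂_1 = 5 − 4 = 1, and the invariant factors of ∂_1 are all 1, so H_0 = Z.
  H_1: rank ker ∂_1 − rank ∂_2 = (10 − 4) − 6 = 0, and the invariant factors of ∂_2 are all 1, so H_1 = 0.
  H_2: rank ker ∂_2 − rank ∂_3 = (10 − 6) − 4 = 0, and the invariant factors of ∂_3 are all 1, so H_2 = 0.
  H_3: rank ker ∂_3 − rank ∂_4 = (5 − 4) − 0 = 1, and there is no ∂_4, so H_3 = Z.

As a check, the Euler characteristic is 5 − 10 + 10 − 5 = 0, which agrees with 1 − 0 + 0 − 1 = 0.
(K is a triangulation of the 3-sphere S^3.)

H_0 = Z,  H_1 = 0,  H_2 = 0,  H_3 = Z.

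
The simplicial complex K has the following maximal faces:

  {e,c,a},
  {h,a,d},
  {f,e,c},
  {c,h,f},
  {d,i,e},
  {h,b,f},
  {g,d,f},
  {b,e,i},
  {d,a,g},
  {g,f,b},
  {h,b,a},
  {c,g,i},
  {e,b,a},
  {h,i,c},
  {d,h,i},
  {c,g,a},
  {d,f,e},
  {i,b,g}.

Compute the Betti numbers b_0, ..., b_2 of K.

b_0 = 1, b_1 = 2, b_2 = 1.

K has 9 vertices, 27 edges, 18 triangles.
rank ∂_0 = 0, rank ∂_1 = 8 ⇒ b_0 = 9 − 0 − 8 = 1; all invariant factors of ∂_1 are 1 so no torsion. So H_0 = Z.
rank ∂_1 = 8, rank ∂_2 = 17 ⇒ b_1 = 27 − 8 − 17 = 2; all invariant factors of ∂_2 are 1 so no torsion. So H_1 = Z^2.
rank ∂_2 = 17, rank ∂_3 = 0 ⇒ b_2 = 18 − 17 − 0 = 1. So H_2 = Z.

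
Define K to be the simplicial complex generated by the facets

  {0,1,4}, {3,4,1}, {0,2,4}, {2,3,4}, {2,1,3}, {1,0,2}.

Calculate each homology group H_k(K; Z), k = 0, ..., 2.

Order the vertices as 0 < 1 < 2 < 3 < 4. Listing each simplex with vertices in this order, K has dimension 2 with simplices:

  0-simplices (5): [0], [1], [2], [3], [4]
  1-simplices (9): [0,1], [0,2], [0,4], [1,2], [1,3], [1,4], [2,3], [2,4], [3,4]
  2-simplices (6): [0,1,2], [0,1,4], [0,2,4], [1,2,3], [1,3,4], [2,3,4]

giving chain groups C_0 ≅ Z^5, C_1 ≅ Z^9, C_2 ≅ Z^6.

∂_1: C_1 → C_0 sends each edge [p,q] (with p < q) to q − p. For instance
  ∂[2,4] = [4] − [2].
This gives a 5×9 integer matrix of rank 4; reducing to Smith normal form yields diagonal entries (1,1,1,1).

The boundary map ∂_2: C_2 → C_1 sends each 2-simplex [p,q,r] to [q,r] − [p,r] + [p,q]. For instance
  ∂[0,2,4] = [2,4] − [0,4] + [0,2],
  ∂[0,1,4] = [1,4] − [0,4] + [0,1].
As a 9×6 matrix over Z this has rank 5, with invariant factors (1,1,1,1,1).

From H_k ≅ ker(∂_k) / im(∂_{k+1}) we obtain:

  H_0: rank C_0 − rank ∂_1 = 5 − 4 = 1, and the invariant factors of ∂_1 are all 1, so H_0 ≅ Z.
  H_1: rank ker ∂_1 − rank ∂_2 = (9 − 4) − 5 = 0, and the invariant factors of ∂_2 are all 1, so H_1 ≅ 0.
  H_2: rank ker ∂_2 − rank ∂_3 = (6 − 5) − 0 = 1, and there is no ∂_3, so H_2 ≅ Z.

H_0 ≅ Z,  H_1 = 0,  H_2 ≅ Z.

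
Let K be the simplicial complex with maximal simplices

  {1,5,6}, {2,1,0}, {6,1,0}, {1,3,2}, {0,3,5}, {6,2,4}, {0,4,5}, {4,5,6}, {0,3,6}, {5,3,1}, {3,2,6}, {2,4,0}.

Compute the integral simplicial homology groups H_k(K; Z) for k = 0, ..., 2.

H_0 = Z,  H_1 = Z/2,  H_2 = 0.

Fix the vertex order 0 < 1 < 2 < 3 < 4 < 5 < 6 and write every simplex with vertices in increasing order. Then dim K = 2 and the simplices of K are:

  0-simplices (7): [0], [1], [2], [3], [4], [5], [6]
  1-simplices (18): [0,1], [0,2], [0,3], [0,4], [0,5], [0,6], [1,2], [1,3], [1,5], [1,6], [2,3], [2,4], [2,6], [3,5], [3,6], [4,5], [4,6], [5,6]
  2-simplices (12): [0,1,2], [0,1,6], [0,2,4], [0,3,5], [0,3,6], [0,4,5], [1,2,3], [1,3,5], [1,5,6], [2,3,6], [2,4,6], [4,5,6]

Hence C_0 ≅ Z^7, C_1 ≅ Z^18, C_2 ≅ Z^12.

∂_1: C_1 → C_0 sends each edge [p,q] (with p < q) to q − p.
This gives a 7×18 integer matrix of rank 6; reducing to Smith normal form yields diagonal entries (1,1,1,1,1,1).

∂_2: C_2 → C_1 sends each 2-simplex [p,q,r] to [q,r] − [p,r] + [p,q]. For instance
  ∂[1,2,3] = [2,3] − [1,3] + [1,2],
  ∂[0,3,5] = [3,5] − [0,5] + [0,3].
The 18×12 boundary matrix has rank 12 and Smith normal form diag(1,1,1,1,1,1,1,1,1,1,1,2).

Computing H_k = (kernel of ∂_k) / (image of ∂_{k+1}):

  H_0: rank C_0 − rank ∂_1 = 7 − 6 = 1, and the invariant factors of ∂_1 are all 1, so H_0 ≅ Z.
  H_1: rank ker ∂_1 − rank ∂_2 = (18 − 6) − 12 = 0, and ∂_2 has invariant factor 2 > 1, so H_1 ≅ Z/2.
  H_2: rank ker ∂_2 − rank ∂_3 = (12 − 12) − 0 = 0, and there is no ∂_3, so H_2 ≅ 0.

(K is a triangulation of the real projective plane RP^2.)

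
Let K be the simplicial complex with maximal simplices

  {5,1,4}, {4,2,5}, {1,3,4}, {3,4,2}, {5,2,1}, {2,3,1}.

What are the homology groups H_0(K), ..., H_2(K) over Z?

H_0 ≅ Z,  H_1 = 0,  H_2 ≅ Z.

K has 5 vertices, 9 edges, 6 triangles.
rank ∂_0 = 0, rank ∂_1 = 4 ⇒ b_0 = 5 − 0 − 4 = 1; all invariant factors of ∂_1 are 1 so no torsion. So H_0 = Z.
rank ∂_1 = 4, rank ∂_2 = 5 ⇒ b_1 = 9 − 4 − 5 = 0; all invariant factors of ∂_2 are 1 so no torsion. So H_1 = 0.
rank ∂_2 = 5, rank ∂_3 = 0 ⇒ b_2 = 6 − 5 − 0 = 1. So H_2 = Z.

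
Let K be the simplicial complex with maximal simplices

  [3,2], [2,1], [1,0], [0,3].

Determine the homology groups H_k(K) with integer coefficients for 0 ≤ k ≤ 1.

H_0 = Z,  H_1 = Z.

Order the vertices as 0 < 1 < 2 < 3. Listing each simplex with vertices in this order, K has dimension 1 with simplices:

  0-simplices (4): [0], [1], [2], [3]
  1-simplices (4): [0,1], [0,3], [1,2], [2,3]

Hence C_0 ≅ Z^4, C_1 ≅ Z^4.

∂_1: C_1 → C_0 maps an edge to its endpoints' difference, ∂[p,q] = q − p. For instance
  ∂[0,1] = [1] − [0].
The resulting 4×4 matrix has rank 3, and its Smith normal form has invariant factors (1,1,1).

Computing H_k = (kernel of ∂_k) / (image of ∂_{k+1}):

  H_0: rank C_0 − rank ∂_1 = 4 − 3 = 1, and the invariant factors of ∂_1 are all 1, so H_0 ≅ Z.
  H_1: rank ker ∂_1 − rank ∂_2 = (4 − 3) − 0 = 1, and there is no ∂_2, so H_1 ≅ Z.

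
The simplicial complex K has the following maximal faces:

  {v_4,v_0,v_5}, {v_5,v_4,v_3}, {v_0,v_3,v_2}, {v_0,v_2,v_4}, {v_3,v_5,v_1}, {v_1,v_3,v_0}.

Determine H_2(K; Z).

Fix the vertex order v_0 < v_1 < v_2 < v_3 < v_4 < v_5 and write every simplex with vertices in increasing order. Then dim K = 2 and the simplices of K are:

  0-simplices (6): [v_0], [v_1], [v_2], [v_3], [v_4], [v_5]
  1-simplices (12): [v_0,v_1], [v_0,v_2], [v_0,v_3], [v_0,v_4], [v_0,v_5], [v_1,v_3], [v_1,v_5], [v_2,v_3], [v_2,v_4], [v_3,v_4], [v_3,v_5], [v_4,v_5]
  2-simplices (6): [v_0,v_1,v_3], [v_0,v_2,v_3], [v_0,v_2,v_4], [v_0,v_4,v_5], [v_1,v_3,v_5], [v_3,v_4,v_5]

so the chain groups are C_0 ≅ Z^6, C_1 ≅ Z^12, C_2 ≅ Z^6.

∂_1: C_1 → C_0 sends each edge [p,q] (with p < q) to q − p. For instance
  ∂[v_0,v_3] = [v_3] − [v_0].
The 6×12 boundary matrix has rank 5 and Smith normal form diag(1,1,1,1,1).

∂_2: C_2 → C_1 maps a triangle to the signed sum of its edges. For instance
  ∂[v_0,v_4,v_5] = [v_4,v_5] − [v_0,v_5] + [v_0,v_4],
  ∂[v_0,v_1,v_3] = [v_1,v_3] − [v_0,v_3] + [v_0,v_1].
The resulting 12×6 matrix has rank 6, and its Smith normal form has invariant factors (1,1,1,1,1,1).

Now H_k = ker ∂_k / im ∂_{k+1}, so:

  H_2: rank ker ∂_2 − rank ∂_3 = (6 − 6) − 0 = 0, and there is no ∂_3, so H_2 ≅ 0.

H_2 = 0.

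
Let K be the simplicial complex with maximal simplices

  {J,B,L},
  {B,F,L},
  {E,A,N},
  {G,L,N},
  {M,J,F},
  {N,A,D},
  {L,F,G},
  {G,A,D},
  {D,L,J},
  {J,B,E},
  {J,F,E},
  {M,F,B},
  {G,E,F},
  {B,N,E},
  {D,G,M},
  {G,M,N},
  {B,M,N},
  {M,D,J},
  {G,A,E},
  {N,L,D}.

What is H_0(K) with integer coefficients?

H_0 = Z.

Take the total order A < B < D < E < F < G < J < L < M < N on the vertex set. Then K (dimension 2) consists of the simplices:

  0-simplices (10): A, B, D, E, F, G, J, L, M, N
  1-simplices (30): AD, AE, AG, AN, BE, BF, BJ, BL, BM, BN, DG, DJ, DL, DM, DN, EF, EG, EJ, EN, FG, FJ, FL, FM, GL, GM, GN, JL, JM, LN, MN
  2-simplices (20): ADG, ADN, AEG, AEN, BEJ, BEN, BFL, BFM, BJL, BMN, DGM, DJL, DJM, DLN, EFG, EFJ, FGL, FJM, GLN, GMN

so the chain groups are C_0 ≅ Z^10, C_1 ≅ Z^30, C_2 ≅ Z^20.

Boundary ∂_1: C_1 → C_0 maps an edge to its endpoints' difference, ∂[p,q] = q − p. For instance
  ∂GN = N − G.
The 10×30 boundary matrix has rank 9 and Smith normal form diag(1,1,1,1,1,1,1,1,1).

Boundary ∂_2: C_2 → C_1 maps a triangle to the signed sum of its edges. For instance
  ∂DGM = GM − DM + DG,
  ∂GLN = LN − GN + GL.
This gives a 30×20 integer matrix of rank 20; reducing to Smith normal form yields diagonal entries (1,1,1,1,1,1,1,1,1,1,1,1,1,1,1,1,1,1,1,2).

Computing H_k = (kernel of ∂_k) / (image of ∂_{k+1}):

  H_0: rank C_0 − rank ∂_1 = 10 − 9 = 1, and the invariant factors of ∂_1 are all 1, so H_0 ≅ Z.

(K is a triangulation of the Klein bottle.)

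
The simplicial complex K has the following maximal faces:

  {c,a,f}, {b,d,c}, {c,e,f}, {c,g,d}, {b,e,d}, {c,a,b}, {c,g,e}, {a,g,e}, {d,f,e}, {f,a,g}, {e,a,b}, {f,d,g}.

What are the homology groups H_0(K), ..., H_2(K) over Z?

Fix the vertex order a < b < c < d < e < f < g and write every simplex with vertices in increasing order. Then dim K = 2 and the simplices of K are:

  0-simplices (7): a, b, c, d, e, f, g
  1-simplices (18): ab, ac, ae, af, ag, bc, bd, be, cd, ce, cf, cg, de, df, dg, ef, eg, fg
  2-simplices (12): abc, abe, acf, aeg, afg, bcd, bde, cdg, cef, ceg, def, dfg

Hence C_0 ≅ Z^7, C_1 ≅ Z^18, C_2 ≅ Z^12.

∂_1: C_1 → C_0 is given by ∂[p,q] = [q] − [p].
As a 7×18 matrix over Z this has rank 6, with invariant factors (1,1,1,1,1,1).

∂_2: C_2 → C_1 sends each 2-simplex [p,q,r] to [q,r] − [p,r] + [p,q]. For instance
  ∂acf = cf − af + ac,
  ∂afg = fg − ag + af.
The 18×12 boundary matrix has rank 12 and Smith normal form diag(1,1,1,1,1,1,1,1,1,1,1,2).

Computing H_k = (kernel of ∂_k) / (image of ∂_{k+1}):

  H_0: rank C_0 − rank ∂_1 = 7 − 6 = 1, and the invariant factors of ∂_1 are all 1, so H_0 = Z.
  H_1: rank ker ∂_1 − rank ∂_2 = (18 − 6) − 12 = 0, and ∂_2 has invariant factor 2 > 1, so H_1 = Z_2.
  H_2: rank ker ∂_2 − rank ∂_3 = (12 − 12) − 0 = 0, and there is no ∂_3, so H_2 = 0.

(K is a triangulation of the real projective plane RP^2.)

H_0 = Z,  H_1 = Z_2,  H_2 = 0.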